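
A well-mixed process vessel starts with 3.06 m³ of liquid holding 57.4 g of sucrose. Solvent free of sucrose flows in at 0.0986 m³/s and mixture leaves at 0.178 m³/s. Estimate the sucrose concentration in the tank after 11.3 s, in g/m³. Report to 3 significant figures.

Let m(t) be the amount of sucrose. Volume: V(t) = V₀ + (Q_in − Q_out) t = 3.06 − 0.079400 t; V(11.3) = 2.1628 m³.
No sucrose enters, so dm/dt = −Q_out · (m/V).
dm/m = −Q_out dt/(V₀ − 0.079400 t); integrating gives ln(m/m₀) = −(Q_out/(Q_in−Q_out)) ln(V/V₀).
m = m₀ (V₀/V)^(Q_out/(Q_in−Q_out)) = 57.4 × (3.06/2.1628)^(-2.2418) = 26.366 g.
C = m/V = 26.366/2.1628 = 12.191 g/m³.

12.2 g/m³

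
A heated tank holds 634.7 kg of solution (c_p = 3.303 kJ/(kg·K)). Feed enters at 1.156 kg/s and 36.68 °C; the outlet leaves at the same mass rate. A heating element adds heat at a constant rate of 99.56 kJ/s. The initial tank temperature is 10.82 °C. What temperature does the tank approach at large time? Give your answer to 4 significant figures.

Heat balance on the well-mixed liquid: M c_p dT/dt = ṁ c_p (T_in − T) + 99.56.
At steady state dT/dt = 0 ⇒ T_ss = T_in + Q̇/(ṁ c_p) = 36.68 + 99.56/(1.156·3.303) = 62.7546 °C.

62.75 °C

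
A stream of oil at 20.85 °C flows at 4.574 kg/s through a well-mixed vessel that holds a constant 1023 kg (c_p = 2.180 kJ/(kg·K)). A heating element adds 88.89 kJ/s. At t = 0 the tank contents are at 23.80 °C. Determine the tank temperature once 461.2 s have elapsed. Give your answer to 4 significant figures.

29.01 °C

M c_p dT/dt = ṁ c_p (T_in − T) + Q̇.
Rearrange: dT/dt = (T_ss − T)/τ with τ = M/ṁ = 223.655 s and T_ss = T_in + Q̇/(ṁ c_p) = 29.7646 °C.
Integrating: T(t) = T_ss + (T₀ − T_ss) e^(−t/τ).
T(461.2) = 29.7646 + (-5.96457)·e^(−461.2/223.655) = 29.7646 + (-5.96457)·0.127187 = 29.0060 °C.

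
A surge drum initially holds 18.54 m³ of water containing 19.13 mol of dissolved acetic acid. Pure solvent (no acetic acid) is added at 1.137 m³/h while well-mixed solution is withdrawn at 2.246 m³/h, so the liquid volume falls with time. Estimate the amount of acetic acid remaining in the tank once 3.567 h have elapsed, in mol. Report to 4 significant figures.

Let m(t) be the amount of acetic acid. Volume: V(t) = V₀ + (Q_in − Q_out) t = 18.54 − 1.10900 t; V(3.567) = 14.5842 m³.
Solute balance: dm/dt = 0 − Q_out C = −Q_out m/V(t).
Separate: dm/m = −Q_out dt/V(t) ⇒ ln(m/m₀) = −(Q_out/(Q_in−Q_out)) ln(V/V₀).
m = m₀ (V₀/V)^(Q_out/(Q_in−Q_out)) = 19.13 × (18.54/14.5842)^(-2.02525) = 11.7660 mol.

11.77 mol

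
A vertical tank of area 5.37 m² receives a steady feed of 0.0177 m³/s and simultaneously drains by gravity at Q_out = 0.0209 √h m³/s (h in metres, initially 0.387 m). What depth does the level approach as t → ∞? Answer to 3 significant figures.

Level balance: A dh/dt = 0.0177 − 0.0209 √h. Setting dh/dt = 0:
Q_in = 0.0209 √h_ss ⇒ √h_ss = 0.0177/0.0209 = 0.84689.
h_ss = 0.84689² = 0.71722 m. (Since h₀ = 0.387 m < h_ss, the level will rise toward this value.)

0.717 m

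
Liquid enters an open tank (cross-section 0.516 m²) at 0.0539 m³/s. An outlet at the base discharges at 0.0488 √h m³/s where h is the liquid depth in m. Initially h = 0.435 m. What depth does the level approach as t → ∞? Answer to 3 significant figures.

Accumulation of liquid (constant cross-section A): A dh/dt = Q_in − 0.0488 √h. At steady state dh/dt = 0:
Q_in = 0.0488 √h_ss ⇒ √h_ss = 0.0539/0.0488 = 1.1045.
h_ss = 1.1045² = 1.2199 m. (Since h₀ = 0.435 m < h_ss, the level will rise toward this value.)

1.22 m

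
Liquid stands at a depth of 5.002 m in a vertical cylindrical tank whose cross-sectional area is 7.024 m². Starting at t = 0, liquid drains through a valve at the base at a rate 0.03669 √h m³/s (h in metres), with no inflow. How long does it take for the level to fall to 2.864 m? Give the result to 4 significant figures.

208.4 s

Unsteady balance on liquid volume: A dh/dt = −0.03669 √h.
Separate and integrate: 2(√h − √h₀) = −(0.03669/A) t.
t = 2A(√h₀ − √h)/0.03669 = 2·7.024·(√5.002 − √2.864)/0.03669
  = 14.0480 × (2.23652 − 1.69234) / 0.03669 = 208.357 s.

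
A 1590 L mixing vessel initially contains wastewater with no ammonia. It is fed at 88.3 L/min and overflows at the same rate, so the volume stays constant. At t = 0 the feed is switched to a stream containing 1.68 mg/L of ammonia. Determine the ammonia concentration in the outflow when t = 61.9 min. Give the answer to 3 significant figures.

Unsteady species balance (constant V, well mixed): V dC/dt = Q(C_in − C).
Rewrite as dC/dt + C/τ = C_in/τ, τ = V/Q = 18.007 min.
Integrating: C(t) = C_in + (C₀ − C_in) e^(−t/τ).
C(61.9) = 1.68 + (0 − 1.68)·e^(−61.9/18.007) = 1.68 + (-1.6800)·0.032142 = 1.6260 mg/L.

1.63 mg/L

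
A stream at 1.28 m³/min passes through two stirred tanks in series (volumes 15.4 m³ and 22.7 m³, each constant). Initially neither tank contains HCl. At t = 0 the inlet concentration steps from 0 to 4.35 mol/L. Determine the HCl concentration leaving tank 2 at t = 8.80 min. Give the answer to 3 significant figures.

Species balance on tank i: dCᵢ/dt = (Cᵢ₋₁ − Cᵢ)/τᵢ with τᵢ = Vᵢ/Q.
τ₁ = 15.4/1.28 = 12.031 min; τ₂ = 22.7/1.28 = 17.734 min.
Solving the cascade with C₁(0)=C₂(0)=0 gives C₂(t) = C_in[1 − (τ₁ e^(−t/τ₁) − τ₂ e^(−t/τ₂))/(τ₁ − τ₂)].
At t = 8.80: e^(−t/τ₁) = 0.48122, e^(−t/τ₂) = 0.60883.
C₂ = 4.35·[1 − (12.031·0.48122 − 17.734·0.60883)/(-5.7031)] = 4.35·0.12196 = 0.53052 mol/L.

0.531 mol/L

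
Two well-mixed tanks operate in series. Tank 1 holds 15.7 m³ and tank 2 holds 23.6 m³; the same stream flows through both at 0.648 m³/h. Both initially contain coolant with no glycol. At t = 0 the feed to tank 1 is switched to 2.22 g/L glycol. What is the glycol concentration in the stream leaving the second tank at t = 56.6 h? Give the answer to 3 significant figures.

Time constants: τᵢ = Vᵢ/Q for each well-mixed tank.
τ₁ = 15.7/0.648 = 24.228 h; τ₂ = 23.6/0.648 = 36.420 h.
Tank 1: C₁ = C_in(1 − e^(−t/τ₁)). Tank 2 (τ₁ ≠ τ₂): C₂ = C_in[1 − (τ₁ e^(−t/τ₁) − τ₂ e^(−t/τ₂))/(τ₁ − τ₂)].
At t = 56.6: e^(−t/τ₁) = 0.096704, e^(−t/τ₂) = 0.21138.
C₂ = 2.22·[1 − (24.228·0.096704 − 36.420·0.21138)/(-12.191)] = 2.22·0.56072 = 1.2448 g/L.

1.24 g/L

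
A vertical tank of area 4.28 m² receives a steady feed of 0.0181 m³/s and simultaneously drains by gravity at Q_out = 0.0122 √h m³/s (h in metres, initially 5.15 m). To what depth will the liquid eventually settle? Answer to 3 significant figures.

2.20 m

A dh/dt = Q_in − 0.0122 √h. Steady state requires inflow = outflow:
Q_in = 0.0122 √h_ss ⇒ √h_ss = 0.0181/0.0122 = 1.4836.
h_ss = 1.4836² = 2.2011 m. (Since h₀ = 5.15 m > h_ss, the level will fall toward this value.)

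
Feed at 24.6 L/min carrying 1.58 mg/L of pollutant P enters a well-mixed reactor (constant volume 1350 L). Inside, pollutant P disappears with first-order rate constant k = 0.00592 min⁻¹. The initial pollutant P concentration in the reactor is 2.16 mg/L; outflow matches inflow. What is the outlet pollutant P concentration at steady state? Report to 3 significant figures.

Species balance: V dC/dt = Q C_in − Q C − k V C.
At steady state: 0 = Q C_in − (Q + kV) C_ss, so C_ss = Q C_in/(Q + kV).
C_ss = 24.6·1.58/(24.6 + 0.00592·1350) = 38.868/32.592 = 1.1926 mg/L.

1.19 mg/L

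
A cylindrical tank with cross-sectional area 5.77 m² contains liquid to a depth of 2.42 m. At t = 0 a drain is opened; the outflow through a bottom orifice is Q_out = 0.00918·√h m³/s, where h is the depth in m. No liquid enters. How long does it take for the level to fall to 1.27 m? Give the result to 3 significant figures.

539 s

Mass balance (ρ constant): A dh/dt = −0.00918 √h.
∫ h^(−1/2) dh = −(0.00918/A) ∫ dt, giving 2√h = 2√h₀ − (0.00918/A) t.
t = 2A(√h₀ − √h)/0.00918 = 2·5.77·(√2.42 − √1.27)/0.00918
  = 11.540 × (1.5556 − 1.1269) / 0.00918 = 538.90 s.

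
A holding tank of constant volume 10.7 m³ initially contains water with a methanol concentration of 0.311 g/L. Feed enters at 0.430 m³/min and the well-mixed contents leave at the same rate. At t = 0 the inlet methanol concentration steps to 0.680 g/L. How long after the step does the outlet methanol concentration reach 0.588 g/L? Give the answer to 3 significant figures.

Species balance: V dC/dt = Q(C_in − C) ⇒ τ = V/Q = 24.884 min.
C(t) = C_in + (C₀ − C_in) e^(−t/τ). Set C = 0.588 and solve for t:
e^(−t/τ) = (C − C_in)/(C₀ − C_in) = (0.588 − 0.680)/(0.311 − 0.680) = 0.24932
t = −τ ln(…) = 24.884 × 1.3890 = 34.564 min.

34.6 min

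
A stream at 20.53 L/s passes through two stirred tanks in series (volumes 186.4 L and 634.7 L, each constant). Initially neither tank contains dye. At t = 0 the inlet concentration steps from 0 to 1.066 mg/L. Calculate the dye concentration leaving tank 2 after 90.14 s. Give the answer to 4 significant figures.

Time constants: τᵢ = Vᵢ/Q for each well-mixed tank.
τ₁ = 186.4/20.53 = 9.07940 s; τ₂ = 634.7/20.53 = 30.9157 s.
Tank 1: C₁ = C_in(1 − e^(−t/τ₁)). Tank 2 (τ₁ ≠ τ₂): C₂ = C_in[1 − (τ₁ e^(−t/τ₁) − τ₂ e^(−t/τ₂))/(τ₁ − τ₂)].
At t = 90.14: e^(−t/τ₁) = 4.87906e-05, e^(−t/τ₂) = 0.0541679.
C₂ = 1.066·[1 − (9.07940·4.87906e-05 − 30.9157·0.0541679)/(-21.8363)] = 1.066·0.923330 = 0.984270 mg/L.

0.9843 mg/L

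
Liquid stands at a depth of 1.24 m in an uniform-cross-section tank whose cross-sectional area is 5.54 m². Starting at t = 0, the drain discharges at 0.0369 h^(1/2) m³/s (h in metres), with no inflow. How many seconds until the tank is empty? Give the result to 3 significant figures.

334 s

With no inflow, A dh/dt = −0.0369 √h.
∫ h^(−1/2) dh = −(0.0369/A) ∫ dt, giving 2√h = 2√h₀ − (0.0369/A) t.
Set h = 0: 2√h₀ = (0.0369/A) t_empty ⇒ t_empty = 2A√h₀/0.0369.
t_empty = 2·5.54·√1.24/0.0369 = 11.080·1.1136/0.0369 = 334.37 s.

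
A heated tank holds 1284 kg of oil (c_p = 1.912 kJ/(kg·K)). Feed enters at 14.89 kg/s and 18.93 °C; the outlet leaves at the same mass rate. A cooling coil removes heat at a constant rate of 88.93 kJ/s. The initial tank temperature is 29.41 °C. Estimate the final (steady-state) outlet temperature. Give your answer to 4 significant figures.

Unsteady energy balance on the tank contents: M c_p dT/dt = ṁ c_p (T_in − T) − 88.93.
At steady state dT/dt = 0 ⇒ T_ss = T_in − Q̇/(ṁ c_p) = 18.93 − 88.93/(14.89·1.912) = 15.8063 °C.

15.81 °C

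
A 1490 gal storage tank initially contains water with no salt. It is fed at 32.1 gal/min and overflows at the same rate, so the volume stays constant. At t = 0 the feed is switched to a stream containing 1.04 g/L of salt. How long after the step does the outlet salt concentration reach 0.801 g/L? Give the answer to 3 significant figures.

Transient balance on the dissolved component: V dC/dt = Q(C_in − C), so τ = V/Q = 46.417 min.
C(t) = C_in + (C₀ − C_in) e^(−t/τ). Set C = 0.801 and solve for t:
e^(−t/τ) = (C − C_in)/(C₀ − C_in) = (0.801 − 1.04)/(0 − 1.04) = 0.22981
t = −τ ln(…) = 46.417 × 1.4705 = 68.257 min.

68.3 min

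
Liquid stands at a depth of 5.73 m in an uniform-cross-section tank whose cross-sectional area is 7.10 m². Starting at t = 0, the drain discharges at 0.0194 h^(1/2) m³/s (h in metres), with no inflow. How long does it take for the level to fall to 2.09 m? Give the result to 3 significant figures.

Accumulation of liquid (constant cross-section A): A dh/dt = −0.0194 √h.
Separate and integrate: 2(√h − √h₀) = −(0.0194/A) t.
t = 2A(√h₀ − √h)/0.0194 = 2·7.10·(√5.73 − √2.09)/0.0194
  = 14.200 × (2.3937 − 1.4457) / 0.0194 = 693.94 s.

694 s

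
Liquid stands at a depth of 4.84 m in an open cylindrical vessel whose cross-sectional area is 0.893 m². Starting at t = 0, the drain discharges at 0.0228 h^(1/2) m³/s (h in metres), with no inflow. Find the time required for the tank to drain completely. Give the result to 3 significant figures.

A dh/dt = −Q_out = −0.0228 √h.
∫ h^(−1/2) dh = −(0.0228/A) ∫ dt, giving 2√h = 2√h₀ − (0.0228/A) t.
Tank is empty when √h = 0: t_empty = 2A√h₀/0.0228.
t_empty = 2·0.893·√4.84/0.0228 = 1.7860·2.2000/0.0228 = 172.33 s.

172 s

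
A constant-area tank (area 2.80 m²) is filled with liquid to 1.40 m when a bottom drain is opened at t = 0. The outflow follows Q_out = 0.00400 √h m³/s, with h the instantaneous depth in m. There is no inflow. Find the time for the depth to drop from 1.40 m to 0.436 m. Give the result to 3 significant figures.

732 s

Volume balance on the tank: A dh/dt = −0.00400 √h.
∫ h^(−1/2) dh = −(0.00400/A) ∫ dt, giving 2√h = 2√h₀ − (0.00400/A) t.
t = 2A(√h₀ − √h)/0.00400 = 2·2.80·(√1.40 − √0.436)/0.00400
  = 5.6000 × (1.1832 − 0.66030) / 0.00400 = 732.08 s.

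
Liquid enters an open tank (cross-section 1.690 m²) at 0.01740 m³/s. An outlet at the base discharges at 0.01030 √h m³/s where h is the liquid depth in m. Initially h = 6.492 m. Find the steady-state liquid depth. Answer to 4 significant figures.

Mass balance (ρ constant): A dh/dt = Q_in − 0.01030 √h. At steady state dh/dt = 0:
Q_in = 0.01030 √h_ss ⇒ √h_ss = 0.01740/0.01030 = 1.68932.
h_ss = 1.68932² = 2.85380 m. (Since h₀ = 6.492 m > h_ss, the level will fall toward this value.)

2.854 m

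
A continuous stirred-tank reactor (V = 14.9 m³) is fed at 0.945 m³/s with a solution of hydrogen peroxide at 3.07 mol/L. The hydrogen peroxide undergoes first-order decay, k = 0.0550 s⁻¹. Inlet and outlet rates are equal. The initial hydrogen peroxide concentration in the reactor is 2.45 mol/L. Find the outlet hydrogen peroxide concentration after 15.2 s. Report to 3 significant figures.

Species balance: V dC/dt = Q C_in − Q C − k V C.
This is linear with rate a = Q/V + k = 0.11842 s⁻¹.
C_ss = Q C_in/(Q + kV) = 1.6442 mol/L; C(t) = C_ss + (C₀ − C_ss) e^(−a t).
C(15.2) = 1.6442 + (0.80582)·e^(−0.11842·15.2) = 1.6442 + (0.80582)·0.16529 = 1.7774 mol/L.

1.78 mol/L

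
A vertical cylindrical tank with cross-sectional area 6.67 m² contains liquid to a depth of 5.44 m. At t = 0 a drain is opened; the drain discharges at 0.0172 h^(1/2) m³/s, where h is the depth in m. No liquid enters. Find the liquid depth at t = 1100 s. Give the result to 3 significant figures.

With no inflow, A dh/dt = −0.0172 √h.
Separate and integrate: 2(√h − √h₀) = −(0.0172/A) t.
√h = √5.44 − 0.0172·1100/(2·6.67) = 2.3324 − 1.4183 = 0.91409.
h = 0.91409² = 0.83556 m.

0.836 m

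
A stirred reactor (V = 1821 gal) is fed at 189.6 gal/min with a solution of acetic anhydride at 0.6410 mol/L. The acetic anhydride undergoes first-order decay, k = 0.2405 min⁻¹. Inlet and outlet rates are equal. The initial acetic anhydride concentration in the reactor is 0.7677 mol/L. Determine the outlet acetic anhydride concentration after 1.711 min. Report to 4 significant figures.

Accumulation = in − out − consumed: V dC/dt = Q C_in − Q C − k V C.
dC/dt = (Q/V) C_in − (Q/V + k) C; effective rate a = Q/V + k = 0.104119 + 0.2405 = 0.344619 min⁻¹.
C_ss = Q C_in/(Q + kV) = 0.193663 mol/L; C(t) = C_ss + (C₀ − C_ss) e^(−a t).
C(1.711) = 0.193663 + (0.574037)·e^(−0.344619·1.711) = 0.193663 + (0.574037)·0.554526 = 0.511981 mol/L.

0.5120 mol/L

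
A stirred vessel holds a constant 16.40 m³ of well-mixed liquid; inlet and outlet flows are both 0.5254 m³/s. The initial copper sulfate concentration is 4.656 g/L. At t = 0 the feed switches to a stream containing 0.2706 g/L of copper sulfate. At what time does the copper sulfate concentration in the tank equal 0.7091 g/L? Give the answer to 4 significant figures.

71.88 s

Species balance: V dC/dt = Q(C_in − C) ⇒ τ = V/Q = 31.2143 s.
C(t) = C_in + (C₀ − C_in) e^(−t/τ). Set C = 0.7091 and solve for t:
e^(−t/τ) = (C − C_in)/(C₀ − C_in) = (0.7091 − 0.2706)/(4.656 − 0.2706) = 0.0999909
t = −τ ln(…) = 31.2143 × 2.30268 = 71.8765 s.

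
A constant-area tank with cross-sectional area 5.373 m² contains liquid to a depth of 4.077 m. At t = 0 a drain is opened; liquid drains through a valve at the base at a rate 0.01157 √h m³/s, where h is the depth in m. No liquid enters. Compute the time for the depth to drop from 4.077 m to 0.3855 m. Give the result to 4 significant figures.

1299 s

Mass balance (ρ constant): A dh/dt = −0.01157 √h.
∫ h^(−1/2) dh = −(0.01157/A) ∫ dt, giving 2√h = 2√h₀ − (0.01157/A) t.
t = 2A(√h₀ − √h)/0.01157 = 2·5.373·(√4.077 − √0.3855)/0.01157
  = 10.7460 × (2.01916 − 0.620886) / 0.01157 = 1298.69 s.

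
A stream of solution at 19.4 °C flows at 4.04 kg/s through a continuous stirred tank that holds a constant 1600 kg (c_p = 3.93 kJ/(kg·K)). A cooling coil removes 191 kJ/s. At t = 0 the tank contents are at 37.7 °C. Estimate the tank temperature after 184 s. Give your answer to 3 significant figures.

26.4 °C

M c_p dT/dt = ṁ c_p (T_in − T) − Q̇.
Rearrange: dT/dt = (T_ss − T)/τ with τ = M/ṁ = 396.04 s and T_ss = T_in − Q̇/(ṁ c_p) = 7.3702 °C.
Solution: T(t) = T_ss + (T₀ − T_ss) e^(−t/τ).
T(184) = 7.3702 + (30.330)·e^(−184/396.04) = 7.3702 + (30.330)·0.62839 = 26.429 °C.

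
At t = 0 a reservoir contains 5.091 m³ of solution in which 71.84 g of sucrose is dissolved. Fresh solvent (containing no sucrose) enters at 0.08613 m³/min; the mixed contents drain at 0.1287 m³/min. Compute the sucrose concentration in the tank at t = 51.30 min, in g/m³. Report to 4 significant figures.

4.542 g/m³

Total volume: dV/dt = Q_in − Q_out = -0.0425700 m³/min, so V(t) = 5.091 − 0.0425700 t and V(51.30) = 2.90716 m³.
No sucrose enters, so dm/dt = −Q_out · (m/V).
dm/m = −Q_out dt/(V₀ − 0.0425700 t); integrating gives ln(m/m₀) = −(Q_out/(Q_in−Q_out)) ln(V/V₀).
m = m₀ (V₀/V)^(Q_out/(Q_in−Q_out)) = 71.84 × (5.091/2.90716)^(-3.02326) = 13.2040 g.
C = m/V = 13.2040/2.90716 = 4.54188 g/m³.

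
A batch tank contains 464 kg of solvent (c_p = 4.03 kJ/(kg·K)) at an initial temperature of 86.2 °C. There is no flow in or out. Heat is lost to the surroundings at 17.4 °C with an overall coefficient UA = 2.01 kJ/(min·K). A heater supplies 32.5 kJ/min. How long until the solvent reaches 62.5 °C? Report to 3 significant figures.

557 min

M c_p dT/dt = −UA(T − T_amb) + Q̇.
τ = M c_p/UA = 930.31 min; T_ss = T_amb + Q̇/UA = 17.4 + 32.5/2.01 = 33.569 °C.
T(t) = T_ss + (T₀ − T_ss)e^(−t/τ); set T = 62.5:
t = −τ ln[(T − T_ss)/(T₀ − T_ss)] = −930.31 · ln(0.54969) = 556.69 min.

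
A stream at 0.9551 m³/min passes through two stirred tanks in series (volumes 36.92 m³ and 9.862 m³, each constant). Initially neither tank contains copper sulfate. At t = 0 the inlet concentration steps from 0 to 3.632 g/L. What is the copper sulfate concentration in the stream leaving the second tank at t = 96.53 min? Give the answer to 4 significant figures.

Each tank obeys Vᵢ dCᵢ/dt = Q(Cᵢ₋₁ − Cᵢ), so τᵢ = Vᵢ/Q.
τ₁ = 36.92/0.9551 = 38.6556 min; τ₂ = 9.862/0.9551 = 10.3256 min.
Solving the cascade with C₁(0)=C₂(0)=0 gives C₂(t) = C_in[1 − (τ₁ e^(−t/τ₁) − τ₂ e^(−t/τ₂))/(τ₁ − τ₂)].
At t = 96.53: e^(−t/τ₁) = 0.0823170, e^(−t/τ₂) = 8.70881e-05.
C₂ = 3.632·[1 − (38.6556·0.0823170 − 10.3256·8.70881e-05)/(28.3300)] = 3.632·0.887712 = 3.22417 g/L.

3.224 g/L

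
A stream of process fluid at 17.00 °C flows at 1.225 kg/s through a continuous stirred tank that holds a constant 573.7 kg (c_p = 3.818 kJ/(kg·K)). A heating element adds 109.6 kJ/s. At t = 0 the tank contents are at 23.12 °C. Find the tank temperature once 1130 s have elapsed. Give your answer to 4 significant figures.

38.88 °C

Unsteady energy balance on the tank contents: M c_p dT/dt = ṁ c_p (T_in − T) + 109.6.
τ = M/ṁ = 468.327 s; T_ss = T_in + Q̇/(ṁ c_p) = 17.00 + 109.6/(1.225·3.818) = 40.4336 °C.
Integrating: T(t) = T_ss + (T₀ − T_ss) e^(−t/τ).
T(1130) = 40.4336 + (-17.3136)·e^(−1130/468.327) = 40.4336 + (-17.3136)·0.0895600 = 38.8830 °C.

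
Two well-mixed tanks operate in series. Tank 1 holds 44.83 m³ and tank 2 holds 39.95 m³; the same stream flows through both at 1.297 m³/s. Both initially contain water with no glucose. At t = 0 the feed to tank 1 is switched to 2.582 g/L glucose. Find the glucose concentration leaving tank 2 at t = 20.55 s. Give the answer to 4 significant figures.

0.3401 g/L

Each tank obeys Vᵢ dCᵢ/dt = Q(Cᵢ₋₁ − Cᵢ), so τᵢ = Vᵢ/Q.
τ₁ = 44.83/1.297 = 34.5644 s; τ₂ = 39.95/1.297 = 30.8019 s.
Tank 1: C₁ = C_in(1 − e^(−t/τ₁)). Tank 2 (τ₁ ≠ τ₂): C₂ = C_in[1 − (τ₁ e^(−t/τ₁) − τ₂ e^(−t/τ₂))/(τ₁ − τ₂)].
At t = 20.55: e^(−t/τ₁) = 0.551815, e^(−t/τ₂) = 0.513160.
C₂ = 2.582·[1 − (34.5644·0.551815 − 30.8019·0.513160)/(3.76253)] = 2.582·0.131738 = 0.340147 g/L.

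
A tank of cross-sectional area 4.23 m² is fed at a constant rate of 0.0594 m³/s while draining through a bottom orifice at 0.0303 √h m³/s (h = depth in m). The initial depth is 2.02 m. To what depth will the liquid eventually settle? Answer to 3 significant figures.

Level balance: A dh/dt = 0.0594 − 0.0303 √h. Setting dh/dt = 0:
Q_in = 0.0303 √h_ss ⇒ √h_ss = 0.0594/0.0303 = 1.9604.
h_ss = 1.9604² = 3.8432 m. (Since h₀ = 2.02 m < h_ss, the level will rise toward this value.)

3.84 m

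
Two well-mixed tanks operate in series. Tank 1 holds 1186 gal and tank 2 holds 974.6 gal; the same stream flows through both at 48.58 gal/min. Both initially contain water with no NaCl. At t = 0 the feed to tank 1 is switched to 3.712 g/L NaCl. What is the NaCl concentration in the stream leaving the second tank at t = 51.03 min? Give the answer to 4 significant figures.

Each tank obeys Vᵢ dCᵢ/dt = Q(Cᵢ₋₁ − Cᵢ), so τᵢ = Vᵢ/Q.
τ₁ = 1186/48.58 = 24.4133 min; τ₂ = 974.6/48.58 = 20.0618 min.
Tank 1: C₁ = C_in(1 − e^(−t/τ₁)). Tank 2 (τ₁ ≠ τ₂): C₂ = C_in[1 − (τ₁ e^(−t/τ₁) − τ₂ e^(−t/τ₂))/(τ₁ − τ₂)].
At t = 51.03: e^(−t/τ₁) = 0.123656, e^(−t/τ₂) = 0.0785794.
C₂ = 3.712·[1 − (24.4133·0.123656 − 20.0618·0.0785794)/(4.35159)] = 3.712·0.668530 = 2.48158 g/L.

2.482 g/L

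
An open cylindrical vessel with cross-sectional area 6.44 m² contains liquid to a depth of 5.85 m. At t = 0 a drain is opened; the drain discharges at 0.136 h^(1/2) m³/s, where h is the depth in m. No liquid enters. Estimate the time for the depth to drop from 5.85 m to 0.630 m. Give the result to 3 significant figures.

154 s

With no inflow, A dh/dt = −0.136 √h.
Separate and integrate: 2(√h − √h₀) = −(0.136/A) t.
t = 2A(√h₀ − √h)/0.136 = 2·6.44·(√5.85 − √0.630)/0.136
  = 12.880 × (2.4187 − 0.79373) / 0.136 = 153.89 s.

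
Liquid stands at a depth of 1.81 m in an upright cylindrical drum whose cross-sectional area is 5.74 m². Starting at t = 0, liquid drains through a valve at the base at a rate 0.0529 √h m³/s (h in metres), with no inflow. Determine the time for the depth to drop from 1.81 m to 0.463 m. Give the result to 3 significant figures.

With no inflow, A dh/dt = −0.0529 √h.
This is separable: 2 d(√h)/dt = −0.0529/A, so √h = √h₀ − (0.0529/(2A)) t.
t = 2A(√h₀ − √h)/0.0529 = 2·5.74·(√1.81 − √0.463)/0.0529
  = 11.480 × (1.3454 − 0.68044) / 0.0529 = 144.30 s.

144 s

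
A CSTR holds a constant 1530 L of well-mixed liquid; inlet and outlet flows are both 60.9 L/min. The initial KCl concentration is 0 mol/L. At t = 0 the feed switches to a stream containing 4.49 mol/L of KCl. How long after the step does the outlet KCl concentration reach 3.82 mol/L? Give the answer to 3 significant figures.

47.8 min

Transient balance on the dissolved component: V dC/dt = Q(C_in − C), so τ = V/Q = 25.123 min.
C(t) = C_in + (C₀ − C_in) e^(−t/τ). Set C = 3.82 and solve for t:
e^(−t/τ) = (C − C_in)/(C₀ − C_in) = (3.82 − 4.49)/(0 − 4.49) = 0.14922
t = −τ ln(…) = 25.123 × 1.9023 = 47.793 min.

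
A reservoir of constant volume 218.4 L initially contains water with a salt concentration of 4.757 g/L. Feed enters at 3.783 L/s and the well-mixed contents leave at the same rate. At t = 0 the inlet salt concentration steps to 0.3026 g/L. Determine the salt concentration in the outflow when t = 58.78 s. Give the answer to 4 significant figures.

Unsteady species balance (constant V, well mixed): V dC/dt = Q(C_in − C).
So dC/dt = (C_in − C)/τ with τ = V/Q = 218.4/3.783 = 57.7320 s.
C approaches C_in exponentially: C(t) = C_in + (C₀ − C_in) e^(−t/τ).
C(58.78) = 0.3026 + (4.757 − 0.3026)·e^(−58.78/57.7320) = 0.3026 + (4.45440)·0.361261 = 1.91180 g/L.

1.912 g/L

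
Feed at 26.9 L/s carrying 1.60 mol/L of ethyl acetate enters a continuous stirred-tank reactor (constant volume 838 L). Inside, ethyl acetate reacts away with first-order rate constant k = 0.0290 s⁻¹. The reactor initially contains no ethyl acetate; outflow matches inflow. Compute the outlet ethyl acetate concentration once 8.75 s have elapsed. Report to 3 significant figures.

0.348 mol/L

Accumulation = in − out − consumed: V dC/dt = Q C_in − Q C − k V C.
dC/dt = (Q/V) C_in − (Q/V + k) C; effective rate a = Q/V + k = 0.032100 + 0.0290 = 0.061100 s⁻¹.
C_ss = Q C_in/(Q + kV) = 0.84059 mol/L; C(t) = C_ss + (C₀ − C_ss) e^(−a t).
C(8.75) = 0.84059 + (-0.84059)·e^(−0.061100·8.75) = 0.84059 + (-0.84059)·0.58589 = 0.34810 mol/L.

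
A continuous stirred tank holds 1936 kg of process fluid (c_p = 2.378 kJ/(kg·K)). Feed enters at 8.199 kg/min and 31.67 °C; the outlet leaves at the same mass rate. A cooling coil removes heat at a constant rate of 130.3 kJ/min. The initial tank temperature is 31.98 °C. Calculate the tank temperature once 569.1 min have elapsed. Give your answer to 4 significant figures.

25.61 °C

Energy balance: M c_p dT/dt = ṁ c_p (T_in − T) − 130.3.
Rearrange: dT/dt = (T_ss − T)/τ with τ = M/ṁ = 236.126 min and T_ss = T_in − Q̇/(ṁ c_p) = 24.9870 °C.
T approaches T_ss exponentially: T(t) = T_ss + (T₀ − T_ss) e^(−t/τ).
T(569.1) = 24.9870 + (6.99300)·e^(−569.1/236.126) = 24.9870 + (6.99300)·0.0898018 = 25.6150 °C.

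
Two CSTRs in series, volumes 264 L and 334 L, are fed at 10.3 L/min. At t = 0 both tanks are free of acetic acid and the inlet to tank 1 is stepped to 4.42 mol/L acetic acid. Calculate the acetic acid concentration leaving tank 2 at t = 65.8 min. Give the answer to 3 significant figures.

2.93 mol/L

Time constants: τᵢ = Vᵢ/Q for each well-mixed tank.
τ₁ = 264/10.3 = 25.631 min; τ₂ = 334/10.3 = 32.427 min.
Tank 1: C₁ = C_in(1 − e^(−t/τ₁)). Tank 2 (τ₁ ≠ τ₂): C₂ = C_in[1 − (τ₁ e^(−t/τ₁) − τ₂ e^(−t/τ₂))/(τ₁ − τ₂)].
At t = 65.8: e^(−t/τ₁) = 0.076750, e^(−t/τ₂) = 0.13145.
C₂ = 4.42·[1 − (25.631·0.076750 − 32.427·0.13145)/(-6.7961)] = 4.42·0.66227 = 2.9273 mol/L.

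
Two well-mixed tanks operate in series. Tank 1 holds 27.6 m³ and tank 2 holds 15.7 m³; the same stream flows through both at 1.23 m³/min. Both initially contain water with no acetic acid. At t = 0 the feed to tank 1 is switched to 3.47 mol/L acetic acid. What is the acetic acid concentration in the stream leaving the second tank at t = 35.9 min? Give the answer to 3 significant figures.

2.12 mol/L

Each tank obeys Vᵢ dCᵢ/dt = Q(Cᵢ₋₁ − Cᵢ), so τᵢ = Vᵢ/Q.
τ₁ = 27.6/1.23 = 22.439 min; τ₂ = 15.7/1.23 = 12.764 min.
Solving the cascade with C₁(0)=C₂(0)=0 gives C₂(t) = C_in[1 − (τ₁ e^(−t/τ₁) − τ₂ e^(−t/τ₂))/(τ₁ − τ₂)].
At t = 35.9: e^(−t/τ₁) = 0.20192, e^(−t/τ₂) = 0.060052.
C₂ = 3.47·[1 − (22.439·0.20192 − 12.764·0.060052)/(9.6748)] = 3.47·0.61091 = 2.1199 mol/L.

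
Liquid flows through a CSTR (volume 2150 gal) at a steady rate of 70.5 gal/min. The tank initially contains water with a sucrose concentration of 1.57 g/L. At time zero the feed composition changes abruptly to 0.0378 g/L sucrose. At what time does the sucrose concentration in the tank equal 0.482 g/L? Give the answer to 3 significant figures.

Accumulation = in − out for the solute gives V dC/dt = Q(C_in − C), so τ = V/Q = 30.496 min.
C(t) = C_in + (C₀ − C_in) e^(−t/τ). Set C = 0.482 and solve for t:
e^(−t/τ) = (C − C_in)/(C₀ − C_in) = (0.482 − 0.0378)/(1.57 − 0.0378) = 0.28991
t = −τ ln(…) = 30.496 × 1.2382 = 37.760 min.

37.8 min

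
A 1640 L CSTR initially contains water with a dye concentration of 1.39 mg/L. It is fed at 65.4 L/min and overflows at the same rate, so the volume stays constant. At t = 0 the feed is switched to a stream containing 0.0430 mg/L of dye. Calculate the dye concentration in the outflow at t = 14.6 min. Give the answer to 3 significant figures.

0.796 mg/L

Unsteady species balance (constant V, well mixed): V dC/dt = Q(C_in − C).
Time constant τ = V/Q = 1640/65.4 = 25.076 min.
This is linear first-order; C(t) = C_in + (C₀ − C_in) e^(−t/τ).
C(14.6) = 0.0430 + (1.39 − 0.0430)·e^(−14.6/25.076) = 0.0430 + (1.3470)·0.55866 = 0.79551 mg/L.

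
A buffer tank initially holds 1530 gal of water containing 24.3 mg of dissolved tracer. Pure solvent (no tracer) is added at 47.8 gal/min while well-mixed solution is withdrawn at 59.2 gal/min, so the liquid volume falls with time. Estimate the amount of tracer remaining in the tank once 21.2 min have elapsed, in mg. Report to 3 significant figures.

Total volume: dV/dt = Q_in − Q_out = -11.400 gal/min, so V(t) = 1530 − 11.400 t and V(21.2) = 1288.3 gal.
No tracer enters, so dm/dt = −Q_out · (m/V).
Separate: dm/m = −Q_out dt/V(t) ⇒ ln(m/m₀) = −(Q_out/(Q_in−Q_out)) ln(V/V₀).
m = m₀ (V₀/V)^(Q_out/(Q_in−Q_out)) = 24.3 × (1530/1288.3)^(-5.1930) = 9.9508 mg.

9.95 mg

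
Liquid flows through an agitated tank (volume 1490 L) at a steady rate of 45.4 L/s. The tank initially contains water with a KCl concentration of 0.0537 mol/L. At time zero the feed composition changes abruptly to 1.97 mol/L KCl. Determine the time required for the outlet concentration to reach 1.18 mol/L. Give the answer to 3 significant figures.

29.1 s

Species balance: V dC/dt = Q(C_in − C) ⇒ τ = V/Q = 32.819 s.
C(t) = C_in + (C₀ − C_in) e^(−t/τ). Set C = 1.18 and solve for t:
e^(−t/τ) = (C − C_in)/(C₀ − C_in) = (1.18 − 1.97)/(0.0537 − 1.97) = 0.41225
t = −τ ln(…) = 32.819 × 0.88612 = 29.082 s.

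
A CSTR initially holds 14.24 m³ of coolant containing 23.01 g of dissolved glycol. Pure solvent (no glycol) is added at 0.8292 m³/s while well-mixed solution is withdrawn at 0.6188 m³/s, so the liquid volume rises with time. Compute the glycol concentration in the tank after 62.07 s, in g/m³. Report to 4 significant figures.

Total volume: dV/dt = Q_in − Q_out = 0.210400 m³/s, so V(t) = 14.24 + 0.210400 t and V(62.07) = 27.2995 m³.
No glycol enters, so dm/dt = −Q_out · (m/V).
dm/m = −Q_out dt/(V₀ + 0.210400 t); integrating gives ln(m/m₀) = −(Q_out/(Q_in−Q_out)) ln(V/V₀).
m = m₀ (V₀/V)^(Q_out/(Q_in−Q_out)) = 23.01 × (14.24/27.2995)^(2.94106) = 3.39343 g.
C = m/V = 3.39343/27.2995 = 0.124304 g/m³.

0.1243 g/m³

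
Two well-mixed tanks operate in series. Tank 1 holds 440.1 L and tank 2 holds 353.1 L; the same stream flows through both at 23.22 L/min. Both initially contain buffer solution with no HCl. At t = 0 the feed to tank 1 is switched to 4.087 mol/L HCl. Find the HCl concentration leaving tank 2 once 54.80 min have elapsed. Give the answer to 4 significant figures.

Each tank obeys Vᵢ dCᵢ/dt = Q(Cᵢ₋₁ − Cᵢ), so τᵢ = Vᵢ/Q.
τ₁ = 440.1/23.22 = 18.9535 min; τ₂ = 353.1/23.22 = 15.2067 min.
Tank 1: C₁ = C_in(1 − e^(−t/τ₁)). Tank 2 (τ₁ ≠ τ₂): C₂ = C_in[1 − (τ₁ e^(−t/τ₁) − τ₂ e^(−t/τ₂))/(τ₁ − τ₂)].
At t = 54.80: e^(−t/τ₁) = 0.0555047, e^(−t/τ₂) = 0.0272236.
C₂ = 4.087·[1 − (18.9535·0.0555047 − 15.2067·0.0272236)/(3.74677)] = 4.087·0.829713 = 3.39104 mol/L.

3.391 mol/L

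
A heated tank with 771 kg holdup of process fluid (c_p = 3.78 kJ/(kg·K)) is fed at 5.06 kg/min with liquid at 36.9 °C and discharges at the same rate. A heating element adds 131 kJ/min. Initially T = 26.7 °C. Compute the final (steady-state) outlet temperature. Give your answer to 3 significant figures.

43.7 °C

M c_p dT/dt = ṁ c_p (T_in − T) + Q̇.
At steady state dT/dt = 0 ⇒ T_ss = T_in + Q̇/(ṁ c_p) = 36.9 + 131/(5.06·3.78) = 43.749 °C.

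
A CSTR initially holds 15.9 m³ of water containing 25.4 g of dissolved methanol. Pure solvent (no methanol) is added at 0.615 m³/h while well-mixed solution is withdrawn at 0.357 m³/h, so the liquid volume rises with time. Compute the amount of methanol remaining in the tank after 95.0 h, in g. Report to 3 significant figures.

6.99 g

Let m(t) be the amount of methanol. Volume: V(t) = V₀ + (Q_in − Q_out) t = 15.9 + 0.25800 t; V(95.0) = 40.410 m³.
Solute balance: dm/dt = 0 − Q_out C = −Q_out m/V(t).
Separate: dm/m = −Q_out dt/V(t) ⇒ ln(m/m₀) = −(Q_out/(Q_in−Q_out)) ln(V/V₀).
m = m₀ (V₀/V)^(Q_out/(Q_in−Q_out)) = 25.4 × (15.9/40.410)^(1.3837) = 6.9871 g.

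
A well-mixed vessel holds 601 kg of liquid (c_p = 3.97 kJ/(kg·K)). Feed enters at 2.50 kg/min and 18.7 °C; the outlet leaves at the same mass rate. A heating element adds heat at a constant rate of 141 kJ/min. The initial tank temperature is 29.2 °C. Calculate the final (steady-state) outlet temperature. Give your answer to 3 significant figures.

Unsteady energy balance on the tank contents: M c_p dT/dt = ṁ c_p (T_in − T) + 141.
At steady state dT/dt = 0 ⇒ T_ss = T_in + Q̇/(ṁ c_p) = 18.7 + 141/(2.50·3.97) = 32.907 °C.

32.9 °C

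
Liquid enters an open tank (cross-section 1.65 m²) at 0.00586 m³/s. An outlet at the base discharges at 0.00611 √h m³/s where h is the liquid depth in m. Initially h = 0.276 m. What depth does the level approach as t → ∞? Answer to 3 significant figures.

Mass balance (ρ constant): A dh/dt = Q_in − 0.00611 √h. At steady state dh/dt = 0:
Q_in = 0.00611 √h_ss ⇒ √h_ss = 0.00586/0.00611 = 0.95908.
h_ss = 0.95908² = 0.91984 m. (Since h₀ = 0.276 m < h_ss, the level will rise toward this value.)

0.920 m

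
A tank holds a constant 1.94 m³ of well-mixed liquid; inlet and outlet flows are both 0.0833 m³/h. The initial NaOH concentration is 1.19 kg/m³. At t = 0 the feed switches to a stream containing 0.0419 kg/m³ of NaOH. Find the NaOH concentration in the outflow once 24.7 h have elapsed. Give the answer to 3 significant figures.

Transient balance on the dissolved component: V dC/dt = Q(C_in − C).
Time constant τ = V/Q = 1.94/0.0833 = 23.289 h.
C approaches C_in exponentially: C(t) = C_in + (C₀ − C_in) e^(−t/τ).
C(24.7) = 0.0419 + (1.19 − 0.0419)·e^(−24.7/23.289) = 0.0419 + (1.1481)·0.34626 = 0.43944 kg/m³.

0.439 kg/m³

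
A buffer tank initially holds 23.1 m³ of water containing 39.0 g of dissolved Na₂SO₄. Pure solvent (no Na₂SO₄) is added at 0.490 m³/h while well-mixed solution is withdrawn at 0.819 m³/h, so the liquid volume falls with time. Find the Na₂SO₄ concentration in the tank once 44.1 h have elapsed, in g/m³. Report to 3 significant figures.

Total volume: dV/dt = Q_in − Q_out = -0.32900 m³/h, so V(t) = 23.1 − 0.32900 t and V(44.1) = 8.5911 m³.
Solute balance: dm/dt = 0 − Q_out C = −Q_out m/V(t).
dm/m = −Q_out dt/(V₀ − 0.32900 t); integrating gives ln(m/m₀) = −(Q_out/(Q_in−Q_out)) ln(V/V₀).
m = m₀ (V₀/V)^(Q_out/(Q_in−Q_out)) = 39.0 × (23.1/8.5911)^(-2.4894) = 3.3245 g.
C = m/V = 3.3245/8.5911 = 0.38697 g/m³.

0.387 g/m³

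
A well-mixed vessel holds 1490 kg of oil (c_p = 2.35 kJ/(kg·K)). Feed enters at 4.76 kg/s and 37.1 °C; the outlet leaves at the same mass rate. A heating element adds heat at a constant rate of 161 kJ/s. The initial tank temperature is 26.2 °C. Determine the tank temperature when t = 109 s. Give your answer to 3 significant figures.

M c_p dT/dt = ṁ c_p (T_in − T) + Q̇.
τ = M/ṁ = 313.03 s; T_ss = T_in + Q̇/(ṁ c_p) = 37.1 + 161/(4.76·2.35) = 51.493 °C.
T approaches T_ss exponentially: T(t) = T_ss + (T₀ − T_ss) e^(−t/τ).
T(109) = 51.493 + (-25.293)·e^(−109/313.03) = 51.493 + (-25.293)·0.70595 = 33.637 °C.

33.6 °C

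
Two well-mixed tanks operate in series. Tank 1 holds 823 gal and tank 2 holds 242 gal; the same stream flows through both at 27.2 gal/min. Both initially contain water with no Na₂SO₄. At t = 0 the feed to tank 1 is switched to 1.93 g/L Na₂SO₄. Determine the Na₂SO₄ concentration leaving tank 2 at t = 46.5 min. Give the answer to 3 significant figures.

1.35 g/L

Species balance on tank i: dCᵢ/dt = (Cᵢ₋₁ − Cᵢ)/τᵢ with τᵢ = Vᵢ/Q.
τ₁ = 823/27.2 = 30.257 min; τ₂ = 242/27.2 = 8.8971 min.
Solving the cascade with C₁(0)=C₂(0)=0 gives C₂(t) = C_in[1 − (τ₁ e^(−t/τ₁) − τ₂ e^(−t/τ₂))/(τ₁ − τ₂)].
At t = 46.5: e^(−t/τ₁) = 0.21506, e^(−t/τ₂) = 0.0053726.
C₂ = 1.93·[1 − (30.257·0.21506 − 8.8971·0.0053726)/(21.360)] = 1.93·0.69759 = 1.3464 g/L.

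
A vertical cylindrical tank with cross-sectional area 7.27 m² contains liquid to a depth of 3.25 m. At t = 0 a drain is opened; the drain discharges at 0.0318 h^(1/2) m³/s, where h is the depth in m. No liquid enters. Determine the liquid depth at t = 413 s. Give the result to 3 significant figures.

A dh/dt = −Q_out = −0.0318 √h.
∫ h^(−1/2) dh = −(0.0318/A) ∫ dt, giving 2√h = 2√h₀ − (0.0318/A) t.
√h = √3.25 − 0.0318·413/(2·7.27) = 1.8028 − 0.90326 = 0.89952.
h = 0.89952² = 0.80913 m.

0.809 m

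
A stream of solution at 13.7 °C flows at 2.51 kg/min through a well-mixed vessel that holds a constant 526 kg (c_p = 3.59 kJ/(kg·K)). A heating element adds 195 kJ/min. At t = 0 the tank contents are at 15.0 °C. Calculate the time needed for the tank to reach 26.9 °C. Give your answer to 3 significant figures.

184 min

First-law balance (no shaft work): M c_p dT/dt = ṁ c_p (T_in − T) + 195.
τ = M/ṁ = 209.56 min; T_ss = T_in + Q̇/(ṁ c_p) = 35.340 °C.
T(t) = T_ss + (T₀ − T_ss) e^(−t/τ). Set T = 26.9:
e^(−t/τ) = (26.9 − 35.340)/(15.0 − 35.340) = 0.41496
t = −209.56 · ln(0.41496) = 184.33 min.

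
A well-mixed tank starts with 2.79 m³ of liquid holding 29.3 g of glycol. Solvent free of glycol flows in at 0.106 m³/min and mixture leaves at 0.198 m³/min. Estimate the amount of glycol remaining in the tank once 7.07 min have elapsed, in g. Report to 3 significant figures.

16.5 g

Let m(t) be the amount of glycol. Volume: V(t) = V₀ + (Q_in − Q_out) t = 2.79 − 0.092000 t; V(7.07) = 2.1396 m³.
Species balance (pure solvent in): dm/dt = −Q_out · m/V(t).
Separate: dm/m = −Q_out dt/V(t) ⇒ ln(m/m₀) = −(Q_out/(Q_in−Q_out)) ln(V/V₀).
m = m₀ (V₀/V)^(Q_out/(Q_in−Q_out)) = 29.3 × (2.79/2.1396)^(-2.1522) = 16.549 g.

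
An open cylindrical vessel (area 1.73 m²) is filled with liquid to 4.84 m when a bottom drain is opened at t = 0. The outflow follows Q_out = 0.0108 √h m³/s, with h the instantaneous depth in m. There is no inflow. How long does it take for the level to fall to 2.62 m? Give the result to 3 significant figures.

186 s

A dh/dt = −Q_out = −0.0108 √h.
∫ h^(−1/2) dh = −(0.0108/A) ∫ dt, giving 2√h = 2√h₀ − (0.0108/A) t.
t = 2A(√h₀ − √h)/0.0108 = 2·1.73·(√4.84 − √2.62)/0.0108
  = 3.4600 × (2.2000 − 1.6186) / 0.0108 = 186.25 s.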